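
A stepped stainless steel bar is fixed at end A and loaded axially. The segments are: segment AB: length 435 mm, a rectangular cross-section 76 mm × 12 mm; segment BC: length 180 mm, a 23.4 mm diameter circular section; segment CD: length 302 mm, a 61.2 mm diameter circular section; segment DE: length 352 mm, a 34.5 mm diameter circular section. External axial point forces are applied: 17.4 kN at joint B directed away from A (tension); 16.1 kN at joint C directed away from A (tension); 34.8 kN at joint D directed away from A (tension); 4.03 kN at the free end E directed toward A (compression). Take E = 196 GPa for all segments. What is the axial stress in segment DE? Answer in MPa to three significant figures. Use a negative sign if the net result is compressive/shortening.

Internal axial forces (sectioning from the free end, tension +): N_DE = -4.03 kN, N_CD = 30.77 kN, N_BC = 46.87 kN, N_AB = 64.27 kN.
A_DE = 934.8 mm².
σ_DE = N_DE/A_DE = -4030/934.8 = -4.311 MPa.

-4.31 MPa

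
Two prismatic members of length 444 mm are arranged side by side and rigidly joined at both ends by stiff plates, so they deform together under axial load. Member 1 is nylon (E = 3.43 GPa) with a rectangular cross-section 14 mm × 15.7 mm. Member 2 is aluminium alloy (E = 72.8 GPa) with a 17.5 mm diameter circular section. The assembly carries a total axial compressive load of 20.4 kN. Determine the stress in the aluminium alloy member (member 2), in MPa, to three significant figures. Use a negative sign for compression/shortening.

A_1 = 219.8 mm².
A_2 = 240.5 mm².
Equal strain + equilibrium ⇒ each member carries load in proportion to AE: A₁E₁ = 753900 N, A₂E₂ = 17510000 N, ΣAE = 18260000 N.
σ₂ = P·E₂/ΣAE = -20400·72800/18260000 = -81.31 MPa.

-81.3 MPa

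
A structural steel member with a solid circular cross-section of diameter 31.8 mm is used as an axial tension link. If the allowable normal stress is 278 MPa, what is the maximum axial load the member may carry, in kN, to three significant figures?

221 kN

A = 794.2 mm².
P_max = σ_allow · A = 278 · 794.2 = 220800 N = 220.8 kN.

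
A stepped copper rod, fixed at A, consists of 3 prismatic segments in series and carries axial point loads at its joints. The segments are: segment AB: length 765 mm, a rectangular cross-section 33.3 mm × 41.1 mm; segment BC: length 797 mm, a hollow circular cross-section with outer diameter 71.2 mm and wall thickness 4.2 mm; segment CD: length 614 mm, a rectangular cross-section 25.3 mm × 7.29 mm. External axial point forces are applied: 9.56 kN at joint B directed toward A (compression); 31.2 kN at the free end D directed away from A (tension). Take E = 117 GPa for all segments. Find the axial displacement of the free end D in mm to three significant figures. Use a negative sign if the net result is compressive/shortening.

1.23 mm

Internal axial forces (sectioning from the free end, tension +): N_CD = 31.2 kN, N_BC = 31.2 kN, N_AB = 21.64 kN.
A_AB = 1369 mm².
A_BC = 884 mm².
A_CD = 184.4 mm².
δ_AB = 21640·765/(1369·117000) = 0.1034 mm
δ_BC = 31200·797/(884·117000) = 0.2404 mm
δ_CD = 31200·614/(184.4·117000) = 0.8877 mm
δ = Σδ_i = 1.232 mm.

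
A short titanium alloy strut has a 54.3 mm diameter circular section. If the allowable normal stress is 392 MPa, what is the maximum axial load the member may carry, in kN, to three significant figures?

908 kN

A = 2316 mm².
P_max = σ_allow · A = 392 · 2316 = 907800 N = 907.8 kN.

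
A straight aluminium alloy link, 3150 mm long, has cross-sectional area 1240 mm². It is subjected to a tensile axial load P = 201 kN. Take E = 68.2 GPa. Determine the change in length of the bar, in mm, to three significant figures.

7.49 mm

δ_mech = NL/(AE) = 201000·3150/(1240·68200) = 7.487 mm.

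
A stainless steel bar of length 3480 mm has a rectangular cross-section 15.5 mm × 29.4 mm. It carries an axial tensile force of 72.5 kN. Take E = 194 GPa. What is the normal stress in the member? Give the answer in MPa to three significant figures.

A = 455.7 mm².
σ = N/A = 72500/455.7 = 159.1 MPa.

159 MPa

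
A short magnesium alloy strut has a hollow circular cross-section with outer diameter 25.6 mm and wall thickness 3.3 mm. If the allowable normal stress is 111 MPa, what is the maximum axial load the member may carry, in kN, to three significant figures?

A = 231.2 mm².
P_max = σ_allow · A = 111 · 231.2 = 25660 N = 25.66 kN.

25.7 kN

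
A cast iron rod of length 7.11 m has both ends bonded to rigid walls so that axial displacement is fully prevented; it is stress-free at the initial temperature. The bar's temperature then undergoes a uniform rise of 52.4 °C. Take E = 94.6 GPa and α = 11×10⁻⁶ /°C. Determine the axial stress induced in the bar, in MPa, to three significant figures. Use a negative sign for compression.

-54.5 MPa

Free thermal expansion αLΔT = 11e-6 · 7110 · 52.4 = 4.098 mm.
The walls impose strain ε = −(4.098)/7110 = -5.7640e-04; σ = Eε = 94600 · -5.7640e-04 = -54.53 MPa.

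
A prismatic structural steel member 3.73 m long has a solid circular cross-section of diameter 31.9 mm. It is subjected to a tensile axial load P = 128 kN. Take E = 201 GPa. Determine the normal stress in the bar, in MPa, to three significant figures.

160 MPa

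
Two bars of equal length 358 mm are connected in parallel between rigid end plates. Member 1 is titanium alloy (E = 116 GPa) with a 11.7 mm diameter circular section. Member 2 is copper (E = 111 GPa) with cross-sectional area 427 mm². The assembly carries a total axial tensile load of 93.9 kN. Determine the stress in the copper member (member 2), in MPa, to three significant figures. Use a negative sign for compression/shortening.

A_1 = 107.5 mm².
Equal strain + equilibrium ⇒ each member carries load in proportion to AE: A₁E₁ = 12470000 N, A₂E₂ = 47400000 N, ΣAE = 59870000 N.
σ₂ = P·E₂/ΣAE = 93900·111000/59870000 = 174.1 MPa.

174 MPa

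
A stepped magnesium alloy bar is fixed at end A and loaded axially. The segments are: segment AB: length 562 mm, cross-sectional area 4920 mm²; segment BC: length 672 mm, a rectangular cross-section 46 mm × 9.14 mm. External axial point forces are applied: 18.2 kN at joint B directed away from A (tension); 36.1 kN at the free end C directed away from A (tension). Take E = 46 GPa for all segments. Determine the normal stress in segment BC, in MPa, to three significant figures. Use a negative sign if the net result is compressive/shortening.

Internal axial forces (sectioning from the free end, tension +): N_BC = 36.1 kN, N_AB = 54.3 kN.
A_BC = 420.4 mm².
σ_BC = N_BC/A_BC = 36100/420.4 = 85.86 MPa.

85.9 MPa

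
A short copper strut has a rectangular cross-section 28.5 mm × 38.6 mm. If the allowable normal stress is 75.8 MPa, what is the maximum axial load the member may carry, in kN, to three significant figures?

A = 1100 mm².
P_max = σ_allow · A = 75.8 · 1100 = 83390 N = 83.39 kN.

83.4 kN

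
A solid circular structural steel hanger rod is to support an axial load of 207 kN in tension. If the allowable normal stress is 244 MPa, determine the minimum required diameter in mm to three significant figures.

32.9 mm

Required area A ≥ P/σ_allow = 207000/244 = 848.4 mm².
For a solid circular section, d ≥ √(4A/π) = 32.87 mm.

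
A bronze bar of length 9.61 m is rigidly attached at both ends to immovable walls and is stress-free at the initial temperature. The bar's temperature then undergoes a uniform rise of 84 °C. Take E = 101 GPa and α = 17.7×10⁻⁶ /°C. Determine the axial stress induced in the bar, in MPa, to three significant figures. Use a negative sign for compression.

-150 MPa

Free thermal expansion αLΔT = 17.7e-6 · 9610 · 84 = 14.29 mm.
The walls impose strain ε = −(14.29)/9610 = -1.4868e-03; σ = Eε = 101000 · -1.4868e-03 = -150.2 MPa.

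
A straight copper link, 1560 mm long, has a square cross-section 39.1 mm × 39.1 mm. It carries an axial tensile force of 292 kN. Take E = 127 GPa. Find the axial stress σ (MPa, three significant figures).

A = 1529 mm².
σ = N/A = 292000/1529 = 191 MPa.

191 MPa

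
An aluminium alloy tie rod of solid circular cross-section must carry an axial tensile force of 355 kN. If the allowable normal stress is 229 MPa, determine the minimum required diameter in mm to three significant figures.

44.4 mm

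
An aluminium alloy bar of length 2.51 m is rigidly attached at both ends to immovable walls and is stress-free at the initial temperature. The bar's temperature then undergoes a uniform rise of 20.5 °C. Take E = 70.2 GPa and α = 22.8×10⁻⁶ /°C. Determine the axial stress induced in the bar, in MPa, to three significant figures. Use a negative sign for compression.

-32.8 MPa

Free thermal expansion αLΔT = 22.8e-6 · 2510 · 20.5 = 1.173 mm.
The walls impose strain ε = −(1.173)/2510 = -4.6740e-04; σ = Eε = 70200 · -4.6740e-04 = -32.81 MPa.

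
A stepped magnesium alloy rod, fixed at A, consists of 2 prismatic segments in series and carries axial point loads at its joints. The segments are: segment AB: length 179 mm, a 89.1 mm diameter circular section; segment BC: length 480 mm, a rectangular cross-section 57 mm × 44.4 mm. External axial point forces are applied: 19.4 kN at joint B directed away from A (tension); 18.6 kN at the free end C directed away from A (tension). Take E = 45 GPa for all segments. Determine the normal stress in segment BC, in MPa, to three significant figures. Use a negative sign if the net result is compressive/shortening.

7.35 MPa

Internal axial forces (sectioning from the free end, tension +): N_BC = 18.6 kN, N_AB = 38 kN.
A_BC = 2531 mm².
σ_BC = N_BC/A_BC = 18600/2531 = 7.349 MPa.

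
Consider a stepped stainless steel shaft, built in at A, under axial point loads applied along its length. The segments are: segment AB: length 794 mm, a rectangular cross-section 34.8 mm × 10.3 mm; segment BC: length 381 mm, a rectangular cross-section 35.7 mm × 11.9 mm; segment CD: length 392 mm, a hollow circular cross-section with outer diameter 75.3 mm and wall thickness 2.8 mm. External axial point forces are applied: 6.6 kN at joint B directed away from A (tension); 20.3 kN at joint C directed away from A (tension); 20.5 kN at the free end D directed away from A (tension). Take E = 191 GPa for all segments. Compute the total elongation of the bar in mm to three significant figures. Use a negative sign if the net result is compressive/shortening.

Internal axial forces (sectioning from the free end, tension +): N_CD = 20.5 kN, N_BC = 40.8 kN, N_AB = 47.4 kN.
A_AB = 358.4 mm².
A_BC = 424.8 mm².
A_CD = 637.7 mm².
δ_AB = 47400·794/(358.4·191000) = 0.5497 mm
δ_BC = 40800·381/(424.8·191000) = 0.1916 mm
δ_CD = 20500·392/(637.7·191000) = 0.06597 mm
δ = Σδ_i = 0.8073 mm.

0.807 mm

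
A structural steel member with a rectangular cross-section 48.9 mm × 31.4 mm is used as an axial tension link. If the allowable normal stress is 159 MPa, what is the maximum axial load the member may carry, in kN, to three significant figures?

244 kN

A = 1535 mm².
P_max = σ_allow · A = 159 · 1535 = 244100 N = 244.1 kN.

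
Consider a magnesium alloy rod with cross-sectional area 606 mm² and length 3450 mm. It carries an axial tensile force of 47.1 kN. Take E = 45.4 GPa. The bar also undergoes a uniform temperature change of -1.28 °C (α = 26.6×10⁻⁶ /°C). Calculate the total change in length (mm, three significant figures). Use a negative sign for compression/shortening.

δ_mech = NL/(AE) = 47100·3450/(606·45400) = 5.906 mm.
δ_thermal = αLΔT = 26.6e-6·3450·-1.28 = -0.1175 mm.
δ = δ_mech + δ_thermal = 5.789 mm.

5.79 mm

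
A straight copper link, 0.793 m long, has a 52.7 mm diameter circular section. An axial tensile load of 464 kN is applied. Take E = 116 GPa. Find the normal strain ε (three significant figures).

0.00183

A = 2181 mm².
σ = N/A = 212.7 MPa; ε = σ/E = 212.7/116000 = 1.834e-03.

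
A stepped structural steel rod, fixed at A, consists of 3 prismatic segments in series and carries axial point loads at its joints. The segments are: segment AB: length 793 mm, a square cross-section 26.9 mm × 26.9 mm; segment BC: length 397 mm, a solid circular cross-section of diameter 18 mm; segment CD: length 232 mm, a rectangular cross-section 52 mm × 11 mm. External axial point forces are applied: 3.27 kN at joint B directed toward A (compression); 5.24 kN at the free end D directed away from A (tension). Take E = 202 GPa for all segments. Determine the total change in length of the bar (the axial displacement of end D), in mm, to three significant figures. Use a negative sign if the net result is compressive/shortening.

0.0617 mm

Internal axial forces (sectioning from the free end, tension +): N_CD = 5.24 kN, N_BC = 5.24 kN, N_AB = 1.97 kN.
A_AB = 723.6 mm².
A_BC = 254.5 mm².
A_CD = 572 mm².
δ_AB = 1970·793/(723.6·202000) = 0.01069 mm
δ_BC = 5240·397/(254.5·202000) = 0.04047 mm
δ_CD = 5240·232/(572·202000) = 0.01052 mm
δ = Σδ_i = 0.06168 mm.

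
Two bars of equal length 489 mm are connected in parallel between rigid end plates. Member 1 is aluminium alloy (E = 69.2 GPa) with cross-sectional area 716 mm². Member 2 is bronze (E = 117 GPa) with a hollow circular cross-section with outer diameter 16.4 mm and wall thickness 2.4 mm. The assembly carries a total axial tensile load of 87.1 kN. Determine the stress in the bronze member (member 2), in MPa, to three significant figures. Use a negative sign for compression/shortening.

165 MPa

A_2 = 105.6 mm².
Equal strain + equilibrium ⇒ each member carries load in proportion to AE: A₁E₁ = 49550000 N, A₂E₂ = 12350000 N, ΣAE = 61900000 N.
σ₂ = P·E₂/ΣAE = 87100·117000/61900000 = 164.6 MPa.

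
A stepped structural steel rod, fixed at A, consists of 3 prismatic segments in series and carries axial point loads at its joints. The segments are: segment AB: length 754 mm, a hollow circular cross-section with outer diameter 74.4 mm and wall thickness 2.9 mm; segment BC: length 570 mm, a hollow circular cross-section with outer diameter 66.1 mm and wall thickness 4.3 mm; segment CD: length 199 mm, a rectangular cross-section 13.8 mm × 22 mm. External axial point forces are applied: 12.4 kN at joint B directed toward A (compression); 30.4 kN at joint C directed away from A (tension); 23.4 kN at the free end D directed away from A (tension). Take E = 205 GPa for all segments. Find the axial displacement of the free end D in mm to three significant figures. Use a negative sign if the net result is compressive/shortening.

0.488 mm

Internal axial forces (sectioning from the free end, tension +): N_CD = 23.4 kN, N_BC = 53.8 kN, N_AB = 41.4 kN.
A_AB = 651.4 mm².
A_BC = 834.8 mm².
A_CD = 303.6 mm².
δ_AB = 41400·754/(651.4·205000) = 0.2338 mm
δ_BC = 53800·570/(834.8·205000) = 0.1792 mm
δ_CD = 23400·199/(303.6·205000) = 0.07482 mm
δ = Σδ_i = 0.4878 mm.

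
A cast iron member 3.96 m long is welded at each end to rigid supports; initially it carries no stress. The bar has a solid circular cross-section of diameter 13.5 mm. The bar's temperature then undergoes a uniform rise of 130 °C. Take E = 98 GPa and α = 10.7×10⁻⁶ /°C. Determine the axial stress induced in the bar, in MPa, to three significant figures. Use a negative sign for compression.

-136 MPa

Free thermal expansion αLΔT = 10.7e-6 · 3960 · 130 = 5.508 mm.
The walls impose strain ε = −(5.508)/3960 = -1.3910e-03; σ = Eε = 98000 · -1.3910e-03 = -136.3 MPa.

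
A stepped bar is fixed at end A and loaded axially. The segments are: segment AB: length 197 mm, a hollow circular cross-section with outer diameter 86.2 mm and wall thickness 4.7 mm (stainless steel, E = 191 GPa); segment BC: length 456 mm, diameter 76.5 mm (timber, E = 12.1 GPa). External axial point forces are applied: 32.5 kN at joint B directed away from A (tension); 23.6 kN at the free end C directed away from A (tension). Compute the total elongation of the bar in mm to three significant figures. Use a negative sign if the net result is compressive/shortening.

0.242 mm

Internal axial forces (sectioning from the free end, tension +): N_BC = 23.6 kN, N_AB = 56.1 kN.
A_AB = 1203 mm².
A_BC = 4596 mm².
δ_AB = 56100·197/(1203·191000) = 0.04808 mm
δ_BC = 23600·456/(4596·12100) = 0.1935 mm
δ = Σδ_i = 0.2416 mm.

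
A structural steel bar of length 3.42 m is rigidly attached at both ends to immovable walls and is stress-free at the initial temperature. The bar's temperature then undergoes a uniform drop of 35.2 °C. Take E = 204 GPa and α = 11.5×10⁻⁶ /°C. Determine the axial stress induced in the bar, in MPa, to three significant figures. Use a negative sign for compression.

Free thermal expansion αLΔT = 11.5e-6 · 3420 · -35.2 = -1.384 mm.
The walls impose strain ε = −(-1.384)/3420 = 4.0480e-04; σ = Eε = 204000 · 4.0480e-04 = 82.58 MPa.

82.6 MPa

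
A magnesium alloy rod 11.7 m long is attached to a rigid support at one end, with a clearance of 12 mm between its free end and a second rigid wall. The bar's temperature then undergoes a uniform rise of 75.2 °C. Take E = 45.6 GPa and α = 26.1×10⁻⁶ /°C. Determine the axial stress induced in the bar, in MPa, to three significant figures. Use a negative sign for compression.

-42.7 MPa

Free thermal expansion αLΔT = 26.1e-6 · 11700 · 75.2 = 22.96 mm.
The walls engage after the gap closes; constrained expansion = 22.96 − 12 = 10.96 mm.
The walls impose strain ε = −(10.96)/11700 = -9.3708e-04; σ = Eε = 45600 · -9.3708e-04 = -42.73 MPa.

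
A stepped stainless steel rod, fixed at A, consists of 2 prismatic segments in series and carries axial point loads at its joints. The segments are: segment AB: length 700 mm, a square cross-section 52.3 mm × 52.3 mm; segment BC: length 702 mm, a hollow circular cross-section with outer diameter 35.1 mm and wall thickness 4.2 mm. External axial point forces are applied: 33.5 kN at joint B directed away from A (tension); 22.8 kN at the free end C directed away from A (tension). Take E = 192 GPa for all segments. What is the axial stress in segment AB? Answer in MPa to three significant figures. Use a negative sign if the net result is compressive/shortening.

20.6 MPa

Internal axial forces (sectioning from the free end, tension +): N_BC = 22.8 kN, N_AB = 56.3 kN.
A_AB = 2735 mm².
σ_AB = N_AB/A_AB = 56300/2735 = 20.58 MPa.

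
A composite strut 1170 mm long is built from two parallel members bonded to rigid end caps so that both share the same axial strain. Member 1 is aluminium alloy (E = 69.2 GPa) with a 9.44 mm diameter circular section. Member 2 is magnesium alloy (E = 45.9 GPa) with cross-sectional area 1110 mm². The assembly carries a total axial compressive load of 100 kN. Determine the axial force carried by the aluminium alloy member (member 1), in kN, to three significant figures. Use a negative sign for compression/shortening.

-8.68 kN

A_1 = 69.99 mm².
Equal strain + equilibrium ⇒ each member carries load in proportion to AE: A₁E₁ = 4843000 N, A₂E₂ = 50950000 N, ΣAE = 55790000 N.
F₁ = P·A₁E₁/ΣAE = -100000·4843000/55790000 = -8681 N.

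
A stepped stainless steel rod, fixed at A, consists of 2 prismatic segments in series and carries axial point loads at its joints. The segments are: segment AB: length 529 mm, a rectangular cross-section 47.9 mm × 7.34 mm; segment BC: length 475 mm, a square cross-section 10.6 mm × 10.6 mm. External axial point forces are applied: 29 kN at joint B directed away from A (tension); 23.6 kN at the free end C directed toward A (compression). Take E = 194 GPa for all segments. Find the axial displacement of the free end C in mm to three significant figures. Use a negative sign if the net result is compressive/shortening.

Internal axial forces (sectioning from the free end, tension +): N_BC = -23.6 kN, N_AB = 5.4 kN.
A_AB = 351.6 mm².
A_BC = 112.4 mm².
δ_AB = 5400·529/(351.6·194000) = 0.04188 mm
δ_BC = -23600·475/(112.4·194000) = -0.5143 mm
δ = Σδ_i = -0.4724 mm.

-0.472 mm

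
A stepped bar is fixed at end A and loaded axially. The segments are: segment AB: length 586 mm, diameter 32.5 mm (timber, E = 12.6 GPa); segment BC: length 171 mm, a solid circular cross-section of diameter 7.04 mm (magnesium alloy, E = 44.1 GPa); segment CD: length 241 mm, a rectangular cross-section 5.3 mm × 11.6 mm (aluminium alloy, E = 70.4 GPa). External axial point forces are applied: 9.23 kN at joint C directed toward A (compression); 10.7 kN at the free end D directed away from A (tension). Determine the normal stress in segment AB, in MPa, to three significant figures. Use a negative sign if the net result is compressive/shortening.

1.77 MPa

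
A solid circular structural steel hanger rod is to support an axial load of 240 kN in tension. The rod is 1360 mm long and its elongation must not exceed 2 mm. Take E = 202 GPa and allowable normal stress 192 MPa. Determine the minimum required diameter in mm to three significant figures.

39.9 mm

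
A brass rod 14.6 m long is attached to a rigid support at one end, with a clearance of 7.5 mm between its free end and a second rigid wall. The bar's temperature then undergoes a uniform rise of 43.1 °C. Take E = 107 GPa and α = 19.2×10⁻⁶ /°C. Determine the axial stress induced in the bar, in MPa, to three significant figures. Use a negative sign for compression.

-33.6 MPa

Free thermal expansion αLΔT = 19.2e-6 · 14600 · 43.1 = 12.08 mm.
The walls engage after the gap closes; constrained expansion = 12.08 − 7.5 = 4.582 mm.
The walls impose strain ε = −(4.582)/14600 = -3.1382e-04; σ = Eε = 107000 · -3.1382e-04 = -33.58 MPa.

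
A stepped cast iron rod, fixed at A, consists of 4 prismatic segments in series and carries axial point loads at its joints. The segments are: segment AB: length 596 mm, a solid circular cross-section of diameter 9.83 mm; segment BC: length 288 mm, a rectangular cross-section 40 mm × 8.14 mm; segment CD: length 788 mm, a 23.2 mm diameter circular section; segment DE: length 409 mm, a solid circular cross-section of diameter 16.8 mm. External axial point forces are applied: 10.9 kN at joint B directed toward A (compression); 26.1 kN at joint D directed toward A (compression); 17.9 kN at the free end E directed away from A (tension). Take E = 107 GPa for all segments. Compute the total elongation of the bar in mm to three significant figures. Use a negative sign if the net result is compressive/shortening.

Internal axial forces (sectioning from the free end, tension +): N_DE = 17.9 kN, N_CD = -8.2 kN, N_BC = -8.2 kN, N_AB = -19.1 kN.
A_AB = 75.89 mm².
A_BC = 325.6 mm².
A_CD = 422.7 mm².
A_DE = 221.7 mm².
δ_AB = -19100·596/(75.89·107000) = -1.402 mm
δ_BC = -8200·288/(325.6·107000) = -0.06779 mm
δ_CD = -8200·788/(422.7·107000) = -0.1429 mm
δ_DE = 17900·409/(221.7·107000) = 0.3087 mm
δ = Σδ_i = -1.304 mm.

-1.30 mm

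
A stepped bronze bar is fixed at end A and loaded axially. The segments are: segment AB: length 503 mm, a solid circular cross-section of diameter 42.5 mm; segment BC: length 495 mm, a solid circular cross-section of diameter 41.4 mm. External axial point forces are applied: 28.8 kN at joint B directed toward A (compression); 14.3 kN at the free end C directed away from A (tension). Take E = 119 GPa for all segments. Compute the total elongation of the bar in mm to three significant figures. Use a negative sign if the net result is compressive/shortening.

9.84e-04 mm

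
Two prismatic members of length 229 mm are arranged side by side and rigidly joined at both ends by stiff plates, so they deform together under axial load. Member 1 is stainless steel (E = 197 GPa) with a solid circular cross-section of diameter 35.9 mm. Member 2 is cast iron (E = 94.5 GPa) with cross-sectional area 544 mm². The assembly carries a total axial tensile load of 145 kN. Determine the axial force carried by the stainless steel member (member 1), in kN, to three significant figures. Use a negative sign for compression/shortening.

A_1 = 1012 mm².
Equal strain + equilibrium ⇒ each member carries load in proportion to AE: A₁E₁ = 199400000 N, A₂E₂ = 51410000 N, ΣAE = 250800000 N.
F₁ = P·A₁E₁/ΣAE = 145000·199400000/250800000 = 115300 N.

115 kN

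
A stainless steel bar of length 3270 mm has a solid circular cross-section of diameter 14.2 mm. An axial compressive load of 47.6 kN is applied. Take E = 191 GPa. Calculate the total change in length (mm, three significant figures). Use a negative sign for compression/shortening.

A = 158.4 mm².
δ_mech = NL/(AE) = -47600·3270/(158.4·191000) = -5.146 mm.

-5.15 mm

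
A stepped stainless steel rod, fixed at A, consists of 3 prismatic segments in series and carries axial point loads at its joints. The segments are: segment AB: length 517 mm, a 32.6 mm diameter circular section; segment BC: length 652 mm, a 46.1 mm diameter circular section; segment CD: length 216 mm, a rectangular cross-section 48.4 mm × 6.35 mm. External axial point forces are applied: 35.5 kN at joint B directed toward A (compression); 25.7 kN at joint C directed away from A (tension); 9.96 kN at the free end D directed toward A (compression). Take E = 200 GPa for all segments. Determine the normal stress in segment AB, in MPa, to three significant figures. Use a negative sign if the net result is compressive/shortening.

Internal axial forces (sectioning from the free end, tension +): N_CD = -9.96 kN, N_BC = 15.74 kN, N_AB = -19.76 kN.
A_AB = 834.7 mm².
σ_AB = N_AB/A_AB = -19760/834.7 = -23.67 MPa.

-23.7 MPa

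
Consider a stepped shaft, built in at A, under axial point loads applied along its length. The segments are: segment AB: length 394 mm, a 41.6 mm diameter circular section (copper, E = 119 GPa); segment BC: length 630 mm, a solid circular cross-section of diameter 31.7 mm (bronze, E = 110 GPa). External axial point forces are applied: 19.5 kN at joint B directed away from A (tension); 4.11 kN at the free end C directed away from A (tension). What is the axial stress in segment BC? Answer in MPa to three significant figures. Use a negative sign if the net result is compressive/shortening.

5.21 MPa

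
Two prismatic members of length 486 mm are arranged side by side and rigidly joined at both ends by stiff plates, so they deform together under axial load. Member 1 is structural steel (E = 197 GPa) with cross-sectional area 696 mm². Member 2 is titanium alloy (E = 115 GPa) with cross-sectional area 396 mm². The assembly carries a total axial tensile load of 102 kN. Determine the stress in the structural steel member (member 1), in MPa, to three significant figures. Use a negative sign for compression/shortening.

Equal strain + equilibrium ⇒ each member carries load in proportion to AE: A₁E₁ = 137100000 N, A₂E₂ = 45540000 N, ΣAE = 182700000 N.
σ₁ = P·E₁/ΣAE = 102000·197000/182700000 = 110 MPa.

110 MPa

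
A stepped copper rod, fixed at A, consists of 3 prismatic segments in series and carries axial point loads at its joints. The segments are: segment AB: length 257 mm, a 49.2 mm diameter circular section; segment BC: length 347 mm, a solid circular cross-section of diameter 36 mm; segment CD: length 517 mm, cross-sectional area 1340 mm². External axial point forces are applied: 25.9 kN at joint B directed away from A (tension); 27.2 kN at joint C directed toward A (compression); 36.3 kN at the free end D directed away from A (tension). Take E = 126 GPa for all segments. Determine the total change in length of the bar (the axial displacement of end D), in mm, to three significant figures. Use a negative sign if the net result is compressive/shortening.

0.173 mm

Internal axial forces (sectioning from the free end, tension +): N_CD = 36.3 kN, N_BC = 9.1 kN, N_AB = 35 kN.
A_AB = 1901 mm².
A_BC = 1018 mm².
δ_AB = 35000·257/(1901·126000) = 0.03755 mm
δ_BC = 9100·347/(1018·126000) = 0.02462 mm
δ_CD = 36300·517/(1340·126000) = 0.1112 mm
δ = Σδ_i = 0.1733 mm.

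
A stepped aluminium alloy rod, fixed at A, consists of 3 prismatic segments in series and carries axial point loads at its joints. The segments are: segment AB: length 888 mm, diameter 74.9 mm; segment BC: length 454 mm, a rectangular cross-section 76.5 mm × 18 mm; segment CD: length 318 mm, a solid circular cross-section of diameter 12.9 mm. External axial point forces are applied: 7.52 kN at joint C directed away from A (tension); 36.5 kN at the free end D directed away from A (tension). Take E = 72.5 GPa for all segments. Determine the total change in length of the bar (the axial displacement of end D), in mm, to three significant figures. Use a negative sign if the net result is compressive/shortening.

1.55 mm

Internal axial forces (sectioning from the free end, tension +): N_CD = 36.5 kN, N_BC = 44.02 kN, N_AB = 44.02 kN.
A_AB = 4406 mm².
A_BC = 1377 mm².
A_CD = 130.7 mm².
δ_AB = 44020·888/(4406·72500) = 0.1224 mm
δ_BC = 44020·454/(1377·72500) = 0.2002 mm
δ_CD = 36500·318/(130.7·72500) = 1.225 mm
δ = Σδ_i = 1.547 mm.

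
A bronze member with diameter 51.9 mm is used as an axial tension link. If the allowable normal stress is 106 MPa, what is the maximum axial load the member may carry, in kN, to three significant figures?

224 kN

A = 2116 mm².
P_max = σ_allow · A = 106 · 2116 = 224200 N = 224.2 kN.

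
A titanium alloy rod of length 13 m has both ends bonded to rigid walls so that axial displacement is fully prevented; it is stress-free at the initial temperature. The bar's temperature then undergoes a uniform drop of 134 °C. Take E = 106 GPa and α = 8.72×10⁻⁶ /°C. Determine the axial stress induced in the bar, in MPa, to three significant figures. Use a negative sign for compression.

Free thermal expansion αLΔT = 8.72e-6 · 13000 · -134 = -15.19 mm.
The walls impose strain ε = −(-15.19)/13000 = 1.1685e-03; σ = Eε = 106000 · 1.1685e-03 = 123.9 MPa.

124 MPa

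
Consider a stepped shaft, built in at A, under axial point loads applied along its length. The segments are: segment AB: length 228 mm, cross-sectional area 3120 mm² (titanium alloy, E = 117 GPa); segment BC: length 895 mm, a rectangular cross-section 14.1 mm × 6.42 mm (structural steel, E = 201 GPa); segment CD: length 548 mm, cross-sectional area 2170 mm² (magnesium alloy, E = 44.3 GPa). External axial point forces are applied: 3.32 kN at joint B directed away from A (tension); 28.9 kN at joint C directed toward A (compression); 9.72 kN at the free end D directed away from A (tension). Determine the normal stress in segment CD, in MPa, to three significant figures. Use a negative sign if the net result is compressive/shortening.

4.48 MPa

Internal axial forces (sectioning from the free end, tension +): N_CD = 9.72 kN, N_BC = -19.18 kN, N_AB = -15.86 kN.
σ_CD = N_CD/A_CD = 9720/2170 = 4.479 MPa.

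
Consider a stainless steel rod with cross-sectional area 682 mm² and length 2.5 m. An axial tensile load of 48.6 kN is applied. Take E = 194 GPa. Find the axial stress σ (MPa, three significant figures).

71.3 MPa

σ = N/A = 48600/682 = 71.26 MPa.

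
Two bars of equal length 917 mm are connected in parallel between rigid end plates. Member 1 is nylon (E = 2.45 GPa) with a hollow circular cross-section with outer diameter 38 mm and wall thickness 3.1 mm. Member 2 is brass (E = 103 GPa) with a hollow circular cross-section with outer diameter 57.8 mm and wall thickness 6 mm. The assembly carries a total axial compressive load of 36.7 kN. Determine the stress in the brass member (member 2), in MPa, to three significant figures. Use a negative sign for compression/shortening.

-37.3 MPa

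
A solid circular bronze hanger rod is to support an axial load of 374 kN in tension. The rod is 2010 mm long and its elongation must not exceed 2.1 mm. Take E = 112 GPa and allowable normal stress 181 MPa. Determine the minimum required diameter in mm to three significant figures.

63.8 mm

Required area A ≥ P/σ_allow = 374000/181 = 2066 mm².
For a solid circular section, d ≥ √(4A/π) = 51.29 mm.
Elongation limit: A ≥ PL/(Eδ_allow) = 374000·2010/(112000·2.1) = 3196 mm² ⇒ d ≥ 63.79 mm.
The elongation limit governs.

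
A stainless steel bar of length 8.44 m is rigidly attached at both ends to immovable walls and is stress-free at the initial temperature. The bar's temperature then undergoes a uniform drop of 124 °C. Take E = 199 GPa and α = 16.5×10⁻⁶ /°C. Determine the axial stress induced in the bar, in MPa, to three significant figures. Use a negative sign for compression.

407 MPa

Free thermal expansion αLΔT = 16.5e-6 · 8440 · -124 = -17.27 mm.
The walls impose strain ε = −(-17.27)/8440 = 2.0460e-03; σ = Eε = 199000 · 2.0460e-03 = 407.2 MPa.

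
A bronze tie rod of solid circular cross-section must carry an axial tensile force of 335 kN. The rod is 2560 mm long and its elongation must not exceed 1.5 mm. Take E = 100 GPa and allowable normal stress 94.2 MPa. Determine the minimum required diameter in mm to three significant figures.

85.3 mm

Required area A ≥ P/σ_allow = 335000/94.2 = 3556 mm².
For a solid circular section, d ≥ √(4A/π) = 67.29 mm.
Elongation limit: A ≥ PL/(Eδ_allow) = 335000·2560/(100000·1.5) = 5717 mm² ⇒ d ≥ 85.32 mm.
The elongation limit governs.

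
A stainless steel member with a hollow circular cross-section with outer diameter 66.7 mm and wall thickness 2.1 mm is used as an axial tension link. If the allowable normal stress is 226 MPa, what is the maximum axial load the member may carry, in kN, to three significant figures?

A = 426.2 mm².
P_max = σ_allow · A = 226 · 426.2 = 96320 N = 96.32 kN.

96.3 kN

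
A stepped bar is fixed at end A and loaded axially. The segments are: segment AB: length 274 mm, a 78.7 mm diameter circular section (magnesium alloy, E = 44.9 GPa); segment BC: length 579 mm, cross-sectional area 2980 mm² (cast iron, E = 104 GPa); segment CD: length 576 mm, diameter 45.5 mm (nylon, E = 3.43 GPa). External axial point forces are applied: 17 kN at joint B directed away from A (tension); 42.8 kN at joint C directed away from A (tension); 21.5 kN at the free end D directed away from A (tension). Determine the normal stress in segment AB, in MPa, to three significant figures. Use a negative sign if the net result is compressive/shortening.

16.7 MPa

Internal axial forces (sectioning from the free end, tension +): N_CD = 21.5 kN, N_BC = 64.3 kN, N_AB = 81.3 kN.
A_AB = 4865 mm².
σ_AB = N_AB/A_AB = 81300/4865 = 16.71 MPa.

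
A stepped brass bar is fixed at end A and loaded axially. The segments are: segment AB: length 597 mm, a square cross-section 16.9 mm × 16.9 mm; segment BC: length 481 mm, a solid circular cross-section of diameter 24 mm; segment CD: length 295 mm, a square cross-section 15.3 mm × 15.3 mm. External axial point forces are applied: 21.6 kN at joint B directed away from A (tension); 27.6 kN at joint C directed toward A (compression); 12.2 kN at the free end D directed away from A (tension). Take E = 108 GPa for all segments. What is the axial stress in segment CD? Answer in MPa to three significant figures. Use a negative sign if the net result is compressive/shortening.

52.1 MPa

Internal axial forces (sectioning from the free end, tension +): N_CD = 12.2 kN, N_BC = -15.4 kN, N_AB = 6.2 kN.
A_CD = 234.1 mm².
σ_CD = N_CD/A_CD = 12200/234.1 = 52.12 MPa.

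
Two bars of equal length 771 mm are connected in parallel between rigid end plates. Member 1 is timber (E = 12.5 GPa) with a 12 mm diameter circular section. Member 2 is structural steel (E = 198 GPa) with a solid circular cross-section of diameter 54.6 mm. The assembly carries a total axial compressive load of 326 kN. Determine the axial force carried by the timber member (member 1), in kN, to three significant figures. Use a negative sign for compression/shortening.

-0.991 kN

A_1 = 113.1 mm².
A_2 = 2341 mm².
Equal strain + equilibrium ⇒ each member carries load in proportion to AE: A₁E₁ = 1414000 N, A₂E₂ = 463600000 N, ΣAE = 465000000 N.
F₁ = P·A₁E₁/ΣAE = -326000·1414000/465000000 = -991.1 N.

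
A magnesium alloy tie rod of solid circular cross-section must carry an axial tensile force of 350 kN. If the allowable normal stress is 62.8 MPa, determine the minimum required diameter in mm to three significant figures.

84.2 mm

Required area A ≥ P/σ_allow = 350000/62.8 = 5573 mm².
For a solid circular section, d ≥ √(4A/π) = 84.24 mm.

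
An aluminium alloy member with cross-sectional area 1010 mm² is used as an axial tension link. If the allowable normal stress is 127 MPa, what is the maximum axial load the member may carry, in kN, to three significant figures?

P_max = σ_allow · A = 127 · 1010 = 128300 N = 128.3 kN.

128 kN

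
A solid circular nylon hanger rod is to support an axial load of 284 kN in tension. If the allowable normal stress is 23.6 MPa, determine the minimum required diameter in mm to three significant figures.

Required area A ≥ P/σ_allow = 284000/23.6 = 12030 mm².
For a solid circular section, d ≥ √(4A/π) = 123.8 mm.

124 mm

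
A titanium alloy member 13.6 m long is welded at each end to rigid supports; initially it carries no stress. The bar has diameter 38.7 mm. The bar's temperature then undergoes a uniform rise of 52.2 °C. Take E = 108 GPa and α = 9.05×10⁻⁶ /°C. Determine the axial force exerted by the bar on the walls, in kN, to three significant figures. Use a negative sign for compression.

-60.0 kN

Free thermal expansion αLΔT = 9.05e-6 · 13600 · 52.2 = 6.425 mm.
The walls impose strain ε = −(6.425)/13600 = -4.7241e-04; σ = Eε = 108000 · -4.7241e-04 = -51.02 MPa.
Wall reaction R = σ·A = -51.02·1176 = -60010 N = -60.01 kN.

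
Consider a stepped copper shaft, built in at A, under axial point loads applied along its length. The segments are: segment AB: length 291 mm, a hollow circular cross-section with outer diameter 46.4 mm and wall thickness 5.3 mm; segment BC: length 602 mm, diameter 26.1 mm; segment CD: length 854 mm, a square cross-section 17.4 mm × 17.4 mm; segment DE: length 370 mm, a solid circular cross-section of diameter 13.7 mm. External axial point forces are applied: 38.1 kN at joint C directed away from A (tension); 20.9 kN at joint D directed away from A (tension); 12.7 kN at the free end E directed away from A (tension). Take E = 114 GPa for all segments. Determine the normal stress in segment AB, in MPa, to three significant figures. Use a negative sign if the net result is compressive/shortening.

Internal axial forces (sectioning from the free end, tension +): N_DE = 12.7 kN, N_CD = 33.6 kN, N_BC = 71.7 kN, N_AB = 71.7 kN.
A_AB = 684.3 mm².
σ_AB = N_AB/A_AB = 71700/684.3 = 104.8 MPa.

105 MPa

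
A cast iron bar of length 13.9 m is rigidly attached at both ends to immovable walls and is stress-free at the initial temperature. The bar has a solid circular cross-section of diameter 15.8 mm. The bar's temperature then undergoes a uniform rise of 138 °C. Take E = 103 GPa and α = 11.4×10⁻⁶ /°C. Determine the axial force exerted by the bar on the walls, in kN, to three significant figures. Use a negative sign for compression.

-31.8 kN

Free thermal expansion αLΔT = 11.4e-6 · 13900 · 138 = 21.87 mm.
The walls impose strain ε = −(21.87)/13900 = -1.5732e-03; σ = Eε = 103000 · -1.5732e-03 = -162 MPa.
Wall reaction R = σ·A = -162·196.1 = -31770 N = -31.77 kN.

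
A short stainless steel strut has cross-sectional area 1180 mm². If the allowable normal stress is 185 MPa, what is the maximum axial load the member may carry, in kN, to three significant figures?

P_max = σ_allow · A = 185 · 1180 = 218300 N = 218.3 kN.

218 kN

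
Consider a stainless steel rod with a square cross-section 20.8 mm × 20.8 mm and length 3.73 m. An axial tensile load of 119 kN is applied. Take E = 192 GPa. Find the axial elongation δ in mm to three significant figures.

A = 432.6 mm².
δ_mech = NL/(AE) = 119000·3730/(432.6·192000) = 5.344 mm.

5.34 mm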